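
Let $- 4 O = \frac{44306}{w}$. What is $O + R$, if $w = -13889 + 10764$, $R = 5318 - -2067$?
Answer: $\frac{46178403}{6250} \approx 7388.5$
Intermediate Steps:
$R = 7385$ ($R = 5318 + 2067 = 7385$)
$w = -3125$
$O = \frac{22153}{6250}$ ($O = - \frac{44306 \frac{1}{-3125}}{4} = - \frac{44306 \left(- \frac{1}{3125}\right)}{4} = \left(- \frac{1}{4}\right) \left(- \frac{44306}{3125}\right) = \frac{22153}{6250} \approx 3.5445$)
$O + R = \frac{22153}{6250} + 7385 = \frac{46178403}{6250}$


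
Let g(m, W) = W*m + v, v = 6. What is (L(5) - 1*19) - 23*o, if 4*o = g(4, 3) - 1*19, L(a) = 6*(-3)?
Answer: -125/4 ≈ -31.250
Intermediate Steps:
g(m, W) = 6 + W*m (g(m, W) = W*m + 6 = 6 + W*m)
L(a) = -18
o = -1/4 (o = ((6 + 3*4) - 1*19)/4 = ((6 + 12) - 19)/4 = (18 - 19)/4 = (1/4)*(-1) = -1/4 ≈ -0.25000)
(L(5) - 1*19) - 23*o = (-18 - 1*19) - 23*(-1/4) = (-18 - 19) + 23/4 = -37 + 23/4 = -125/4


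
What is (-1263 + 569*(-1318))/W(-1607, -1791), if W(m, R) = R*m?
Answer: -751205/2878137 ≈ -0.26100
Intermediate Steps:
(-1263 + 569*(-1318))/W(-1607, -1791) = (-1263 + 569*(-1318))/((-1791*(-1607))) = (-1263 - 749942)/2878137 = -751205*1/2878137 = -751205/2878137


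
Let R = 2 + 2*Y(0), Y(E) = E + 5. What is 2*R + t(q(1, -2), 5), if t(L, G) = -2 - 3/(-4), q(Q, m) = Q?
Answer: 91/4 ≈ 22.750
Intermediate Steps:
Y(E) = 5 + E
t(L, G) = -5/4 (t(L, G) = -2 - 3*(-¼) = -2 + ¾ = -5/4)
R = 12 (R = 2 + 2*(5 + 0) = 2 + 2*5 = 2 + 10 = 12)
2*R + t(q(1, -2), 5) = 2*12 - 5/4 = 24 - 5/4 = 91/4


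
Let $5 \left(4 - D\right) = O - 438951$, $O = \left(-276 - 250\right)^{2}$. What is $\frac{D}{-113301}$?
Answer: $- \frac{32459}{113301} \approx -0.28648$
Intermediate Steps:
$O = 276676$ ($O = \left(-526\right)^{2} = 276676$)
$D = 32459$ ($D = 4 - \frac{276676 - 438951}{5} = 4 - -32455 = 4 + 32455 = 32459$)
$\frac{D}{-113301} = \frac{32459}{-113301} = 32459 \left(- \frac{1}{113301}\right) = - \frac{32459}{113301}$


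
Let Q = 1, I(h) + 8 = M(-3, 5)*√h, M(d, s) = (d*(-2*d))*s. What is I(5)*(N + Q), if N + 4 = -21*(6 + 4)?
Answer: 1704 + 19170*√5 ≈ 44569.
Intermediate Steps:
N = -214 (N = -4 - 21*(6 + 4) = -4 - 21*10 = -4 - 210 = -214)
M(d, s) = -2*s*d² (M(d, s) = (-2*d²)*s = -2*s*d²)
I(h) = -8 - 90*√h (I(h) = -8 + (-2*5*(-3)²)*√h = -8 + (-2*5*9)*√h = -8 - 90*√h)
I(5)*(N + Q) = (-8 - 90*√5)*(-214 + 1) = (-8 - 90*√5)*(-213) = 1704 + 19170*√5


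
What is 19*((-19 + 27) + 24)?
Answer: 608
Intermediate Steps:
19*((-19 + 27) + 24) = 19*(8 + 24) = 19*32 = 608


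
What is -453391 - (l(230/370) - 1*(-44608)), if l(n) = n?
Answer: -18425986/37 ≈ -4.9800e+5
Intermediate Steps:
-453391 - (l(230/370) - 1*(-44608)) = -453391 - (230/370 - 1*(-44608)) = -453391 - (230*(1/370) + 44608) = -453391 - (23/37 + 44608) = -453391 - 1*1650519/37 = -453391 - 1650519/37 = -18425986/37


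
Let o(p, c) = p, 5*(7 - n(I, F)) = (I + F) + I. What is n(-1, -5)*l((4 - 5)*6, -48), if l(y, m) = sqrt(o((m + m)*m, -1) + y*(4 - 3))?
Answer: 42*sqrt(4602)/5 ≈ 569.84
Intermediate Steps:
n(I, F) = 7 - 2*I/5 - F/5 (n(I, F) = 7 - ((I + F) + I)/5 = 7 - ((F + I) + I)/5 = 7 - (F + 2*I)/5 = 7 + (-2*I/5 - F/5) = 7 - 2*I/5 - F/5)
l(y, m) = sqrt(y + 2*m**2) (l(y, m) = sqrt((m + m)*m + y*(4 - 3)) = sqrt((2*m)*m + y*1) = sqrt(2*m**2 + y) = sqrt(y + 2*m**2))
n(-1, -5)*l((4 - 5)*6, -48) = (7 - 2/5*(-1) - 1/5*(-5))*sqrt((4 - 5)*6 + 2*(-48)**2) = (7 + 2/5 + 1)*sqrt(-1*6 + 2*2304) = 42*sqrt(-6 + 4608)/5 = 42*sqrt(4602)/5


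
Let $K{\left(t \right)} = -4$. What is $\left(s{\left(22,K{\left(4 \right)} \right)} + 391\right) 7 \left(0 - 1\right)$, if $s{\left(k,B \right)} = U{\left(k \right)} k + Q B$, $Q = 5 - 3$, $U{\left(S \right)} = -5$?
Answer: $-1911$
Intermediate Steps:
$Q = 2$ ($Q = 5 - 3 = 2$)
$s{\left(k,B \right)} = - 5 k + 2 B$
$\left(s{\left(22,K{\left(4 \right)} \right)} + 391\right) 7 \left(0 - 1\right) = \left(\left(\left(-5\right) 22 + 2 \left(-4\right)\right) + 391\right) 7 \left(0 - 1\right) = \left(\left(-110 - 8\right) + 391\right) 7 \left(-1\right) = \left(-118 + 391\right) \left(-7\right) = 273 \left(-7\right) = -1911$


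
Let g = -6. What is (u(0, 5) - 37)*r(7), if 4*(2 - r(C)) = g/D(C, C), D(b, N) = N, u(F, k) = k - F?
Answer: -496/7 ≈ -70.857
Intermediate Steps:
r(C) = 2 + 3/(2*C) (r(C) = 2 - (-3)/(2*C) = 2 + 3/(2*C))
(u(0, 5) - 37)*r(7) = ((5 - 1*0) - 37)*(2 + (3/2)/7) = ((5 + 0) - 37)*(2 + (3/2)*(⅐)) = (5 - 37)*(2 + 3/14) = -32*31/14 = -496/7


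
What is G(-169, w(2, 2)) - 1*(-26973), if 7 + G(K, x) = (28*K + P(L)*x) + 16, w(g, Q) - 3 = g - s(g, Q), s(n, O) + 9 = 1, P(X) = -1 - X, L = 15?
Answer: 22042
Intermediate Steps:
s(n, O) = -8 (s(n, O) = -9 + 1 = -8)
w(g, Q) = 11 + g (w(g, Q) = 3 + (g - 1*(-8)) = 3 + (g + 8) = 3 + (8 + g) = 11 + g)
G(K, x) = 9 - 16*x + 28*K (G(K, x) = -7 + ((28*K + (-1 - 1*15)*x) + 16) = -7 + ((28*K + (-1 - 15)*x) + 16) = -7 + ((28*K - 16*x) + 16) = -7 + ((-16*x + 28*K) + 16) = -7 + (16 - 16*x + 28*K) = 9 - 16*x + 28*K)
G(-169, w(2, 2)) - 1*(-26973) = (9 - 16*(11 + 2) + 28*(-169)) - 1*(-26973) = (9 - 16*13 - 4732) + 26973 = (9 - 208 - 4732) + 26973 = -4931 + 26973 = 22042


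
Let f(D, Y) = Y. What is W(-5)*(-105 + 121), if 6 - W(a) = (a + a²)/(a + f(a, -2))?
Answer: 992/7 ≈ 141.71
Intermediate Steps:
W(a) = 6 - (a + a²)/(-2 + a) (W(a) = 6 - (a + a²)/(a - 2) = 6 - (a + a²)/(-2 + a))
W(-5)*(-105 + 121) = ((-12 - 1*(-5)² + 5*(-5))/(-2 - 5))*(-105 + 121) = ((-12 - 1*25 - 25)/(-7))*16 = -(-12 - 25 - 25)/7*16 = -⅐*(-62)*16 = (62/7)*16 = 992/7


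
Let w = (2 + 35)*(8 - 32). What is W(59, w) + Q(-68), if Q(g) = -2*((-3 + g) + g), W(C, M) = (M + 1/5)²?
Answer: 19711671/25 ≈ 7.8847e+5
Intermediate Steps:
w = -888 (w = 37*(-24) = -888)
W(C, M) = (⅕ + M)² (W(C, M) = (M + ⅕)² = (⅕ + M)²)
Q(g) = 6 - 4*g (Q(g) = -2*(-3 + 2*g) = 6 - 4*g)
W(59, w) + Q(-68) = (1 + 5*(-888))²/25 + (6 - 4*(-68)) = (1 - 4440)²/25 + (6 + 272) = (1/25)*(-4439)² + 278 = (1/25)*19704721 + 278 = 19704721/25 + 278 = 19711671/25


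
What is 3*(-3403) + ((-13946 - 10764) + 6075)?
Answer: -28844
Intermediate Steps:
3*(-3403) + ((-13946 - 10764) + 6075) = -10209 + (-24710 + 6075) = -10209 - 18635 = -28844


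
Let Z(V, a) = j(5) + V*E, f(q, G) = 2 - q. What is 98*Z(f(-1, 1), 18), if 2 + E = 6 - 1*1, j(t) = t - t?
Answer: 882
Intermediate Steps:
j(t) = 0
E = 3 (E = -2 + (6 - 1*1) = -2 + (6 - 1) = -2 + 5 = 3)
Z(V, a) = 3*V (Z(V, a) = 0 + V*3 = 0 + 3*V = 3*V)
98*Z(f(-1, 1), 18) = 98*(3*(2 - 1*(-1))) = 98*(3*(2 + 1)) = 98*(3*3) = 98*9 = 882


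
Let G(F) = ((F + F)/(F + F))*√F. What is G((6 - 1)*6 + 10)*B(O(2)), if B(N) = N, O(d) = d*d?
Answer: 8*√10 ≈ 25.298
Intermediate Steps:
O(d) = d²
G(F) = √F (G(F) = ((2*F)/((2*F)))*√F = ((2*F)*(1/(2*F)))*√F = 1*√F = √F)
G((6 - 1)*6 + 10)*B(O(2)) = √((6 - 1)*6 + 10)*2² = √(5*6 + 10)*4 = √(30 + 10)*4 = √40*4 = (2*√10)*4 = 8*√10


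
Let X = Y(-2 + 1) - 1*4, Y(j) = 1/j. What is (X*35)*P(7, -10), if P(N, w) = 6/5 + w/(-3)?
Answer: -2380/3 ≈ -793.33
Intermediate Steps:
X = -5 (X = 1/(-2 + 1) - 1*4 = 1/(-1) - 4 = -1 - 4 = -5)
P(N, w) = 6/5 - w/3 (P(N, w) = 6*(⅕) + w*(-⅓) = 6/5 - w/3)
(X*35)*P(7, -10) = (-5*35)*(6/5 - ⅓*(-10)) = -175*(6/5 + 10/3) = -175*68/15 = -2380/3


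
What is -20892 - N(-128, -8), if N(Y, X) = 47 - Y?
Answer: -21067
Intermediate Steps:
-20892 - N(-128, -8) = -20892 - (47 - 1*(-128)) = -20892 - (47 + 128) = -20892 - 1*175 = -20892 - 175 = -21067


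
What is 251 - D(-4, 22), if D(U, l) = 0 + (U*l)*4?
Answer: 603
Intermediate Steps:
D(U, l) = 4*U*l (D(U, l) = 0 + 4*U*l = 4*U*l)
251 - D(-4, 22) = 251 - 4*(-4)*22 = 251 - 1*(-352) = 251 + 352 = 603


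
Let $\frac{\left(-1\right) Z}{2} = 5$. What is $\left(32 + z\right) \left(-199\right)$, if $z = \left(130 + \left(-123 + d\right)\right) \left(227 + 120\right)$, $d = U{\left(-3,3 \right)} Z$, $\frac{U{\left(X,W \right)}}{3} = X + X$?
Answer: $-12919279$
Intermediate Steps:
$U{\left(X,W \right)} = 6 X$ ($U{\left(X,W \right)} = 3 \left(X + X\right) = 3 \cdot 2 X = 6 X$)
$Z = -10$ ($Z = \left(-2\right) 5 = -10$)
$d = 180$ ($d = 6 \left(-3\right) \left(-10\right) = \left(-18\right) \left(-10\right) = 180$)
$z = 64889$ ($z = \left(130 + \left(-123 + 180\right)\right) \left(227 + 120\right) = \left(130 + 57\right) 347 = 187 \cdot 347 = 64889$)
$\left(32 + z\right) \left(-199\right) = \left(32 + 64889\right) \left(-199\right) = 64921 \left(-199\right) = -12919279$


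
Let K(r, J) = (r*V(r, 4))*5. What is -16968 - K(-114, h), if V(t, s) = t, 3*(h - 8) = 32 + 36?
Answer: -81948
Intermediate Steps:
h = 92/3 (h = 8 + (32 + 36)/3 = 8 + (1/3)*68 = 8 + 68/3 = 92/3 ≈ 30.667)
K(r, J) = 5*r**2 (K(r, J) = (r*r)*5 = r**2*5 = 5*r**2)
-16968 - K(-114, h) = -16968 - 5*(-114)**2 = -16968 - 5*12996 = -16968 - 1*64980 = -16968 - 64980 = -81948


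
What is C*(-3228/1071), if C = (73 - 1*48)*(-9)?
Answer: 80700/119 ≈ 678.15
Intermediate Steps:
C = -225 (C = (73 - 48)*(-9) = 25*(-9) = -225)
C*(-3228/1071) = -(-726300)/1071 = -225*(-1076/357) = 80700/119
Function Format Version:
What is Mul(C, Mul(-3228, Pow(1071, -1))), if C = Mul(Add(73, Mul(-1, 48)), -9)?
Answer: Rational(80700, 119) ≈ 678.15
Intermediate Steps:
C = -225 (C = Mul(Add(73, -48), -9) = Mul(25, -9) = -225)
Mul(C, Mul(-3228, Pow(1071, -1))) = Mul(-225, Mul(-3228, Pow(1071, -1))) = Mul(-225, Mul(-3228, Rational(1, 1071))) = Mul(-225, Rational(-1076, 357)) = Rational(80700, 119)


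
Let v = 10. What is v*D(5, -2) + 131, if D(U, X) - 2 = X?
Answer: 131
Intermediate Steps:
D(U, X) = 2 + X
v*D(5, -2) + 131 = 10*(2 - 2) + 131 = 10*0 + 131 = 0 + 131 = 131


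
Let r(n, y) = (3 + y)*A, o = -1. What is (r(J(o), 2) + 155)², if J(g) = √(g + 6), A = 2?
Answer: 27225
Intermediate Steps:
J(g) = √(6 + g)
r(n, y) = 6 + 2*y (r(n, y) = (3 + y)*2 = 6 + 2*y)
(r(J(o), 2) + 155)² = ((6 + 2*2) + 155)² = ((6 + 4) + 155)² = (10 + 155)² = 165² = 27225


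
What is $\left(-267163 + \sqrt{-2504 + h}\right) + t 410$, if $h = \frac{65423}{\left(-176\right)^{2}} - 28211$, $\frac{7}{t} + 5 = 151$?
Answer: $- \frac{19501464}{73} + \frac{i \sqrt{951362417}}{176} \approx -2.6714 \cdot 10^{5} + 175.25 i$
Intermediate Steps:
$t = \frac{7}{146}$ ($t = \frac{7}{-5 + 151} = \frac{7}{146} \approx 0.047945$)
$h = - \frac{873798513}{30976}$ ($h = \frac{65423}{30976} - 28211 = - \frac{873798513}{30976} \approx -28209.0$)
$\left(-267163 + \sqrt{-2504 + h}\right) + t 410 = \left(-267163 + \sqrt{-2504 - \frac{873798513}{30976}}\right) + \frac{7}{146} \cdot 410 = \left(-267163 + \sqrt{- \frac{951362417}{30976}}\right) + \frac{1435}{73} = \left(-267163 + \frac{i \sqrt{951362417}}{176}\right) + \frac{1435}{73} = - \frac{19501464}{73} + \frac{i \sqrt{951362417}}{176}$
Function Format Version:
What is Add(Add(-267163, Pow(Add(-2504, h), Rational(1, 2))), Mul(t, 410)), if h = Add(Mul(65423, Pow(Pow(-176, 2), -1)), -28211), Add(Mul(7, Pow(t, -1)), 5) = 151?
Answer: Add(Rational(-19501464, 73), Mul(Rational(1, 176), I, Pow(951362417, Rational(1, 2)))) ≈ Add(-2.6714e+5, Mul(175.25, I))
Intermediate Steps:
t = Rational(7, 146) (t = Mul(7, Pow(Add(-5, 151), -1)) = Mul(7, Pow(146, -1)) = Mul(7, Rational(1, 146)) = Rational(7, 146) ≈ 0.047945)
h = Rational(-873798513, 30976) (h = Add(Mul(65423, Pow(30976, -1)), -28211) = Add(Mul(65423, Rational(1, 30976)), -28211) = Add(Rational(65423, 30976), -28211) = Rational(-873798513, 30976) ≈ -28209.)
Add(Add(-267163, Pow(Add(-2504, h), Rational(1, 2))), Mul(t, 410)) = Add(Add(-267163, Pow(Add(-2504, Rational(-873798513, 30976)), Rational(1, 2))), Mul(Rational(7, 146), 410)) = Add(Add(-267163, Pow(Rational(-951362417, 30976), Rational(1, 2))), Rational(1435, 73)) = Add(Add(-267163, Mul(Rational(1, 176), I, Pow(951362417, Rational(1, 2)))), Rational(1435, 73)) = Add(Rational(-19501464, 73), Mul(Rational(1, 176), I, Pow(951362417, Rational(1, 2))))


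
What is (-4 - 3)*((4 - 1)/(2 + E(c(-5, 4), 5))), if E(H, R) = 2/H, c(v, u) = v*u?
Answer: -210/19 ≈ -11.053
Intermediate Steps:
c(v, u) = u*v
(-4 - 3)*((4 - 1)/(2 + E(c(-5, 4), 5))) = (-4 - 3)*((4 - 1)/(2 + 2/((4*(-5))))) = -21/(2 + 2/(-20)) = -21/(2 + 2*(-1/20)) = -21/(2 - ⅒) = -21/19/10 = -21*10/19 = -7*30/19 = -210/19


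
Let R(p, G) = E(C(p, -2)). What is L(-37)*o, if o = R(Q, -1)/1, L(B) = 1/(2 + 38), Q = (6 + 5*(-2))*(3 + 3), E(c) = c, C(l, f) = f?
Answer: -1/20 ≈ -0.050000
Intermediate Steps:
Q = -24 (Q = (6 - 10)*6 = -4*6 = -24)
R(p, G) = -2
L(B) = 1/40
o = -2 (o = -2/1 = -2*1 = -2)
L(-37)*o = (1/40)*(-2) = -1/20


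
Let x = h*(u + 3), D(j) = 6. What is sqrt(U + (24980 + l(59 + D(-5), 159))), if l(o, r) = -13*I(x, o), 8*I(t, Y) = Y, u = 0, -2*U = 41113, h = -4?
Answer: sqrt(69086)/4 ≈ 65.711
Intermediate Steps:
U = -41113/2 (U = -1/2*41113 = -41113/2 ≈ -20557.)
x = -12 (x = -4*(0 + 3) = -4*3 = -12)
I(t, Y) = Y/8
l(o, r) = -13*o/8
sqrt(U + (24980 + l(59 + D(-5), 159))) = sqrt(-41113/2 + (24980 - 13*(59 + 6)/8)) = sqrt(-41113/2 + (24980 - 13/8*65)) = sqrt(-41113/2 + (24980 - 845/8)) = sqrt(-41113/2 + 198995/8) = sqrt(34543/8) = sqrt(69086)/4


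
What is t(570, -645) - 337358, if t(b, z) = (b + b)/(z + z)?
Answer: -14506432/43 ≈ -3.3736e+5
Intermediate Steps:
t(b, z) = b/z (t(b, z) = (2*b)/((2*z)) = (2*b)*(1/(2*z)) = b/z)
t(570, -645) - 337358 = 570/(-645) - 337358 = 570*(-1/645) - 337358 = -38/43 - 337358 = -14506432/43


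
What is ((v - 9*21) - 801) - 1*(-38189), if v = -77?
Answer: 37122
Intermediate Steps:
((v - 9*21) - 801) - 1*(-38189) = ((-77 - 9*21) - 801) - 1*(-38189) = ((-77 - 189) - 801) + 38189 = (-266 - 801) + 38189 = -1067 + 38189 = 37122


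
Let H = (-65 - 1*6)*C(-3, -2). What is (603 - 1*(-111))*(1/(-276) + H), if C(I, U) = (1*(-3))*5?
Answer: 34978741/46 ≈ 7.6041e+5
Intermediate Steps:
C(I, U) = -15 (C(I, U) = -3*5 = -15)
H = 1065 (H = (-65 - 1*6)*(-15) = (-65 - 6)*(-15) = -71*(-15) = 1065)
(603 - 1*(-111))*(1/(-276) + H) = (603 - 1*(-111))*(1/(-276) + 1065) = (603 + 111)*(-1/276 + 1065) = 714*(293939/276) = 34978741/46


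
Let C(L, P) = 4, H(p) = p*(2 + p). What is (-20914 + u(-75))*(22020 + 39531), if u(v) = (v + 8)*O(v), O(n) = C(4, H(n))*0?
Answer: -1287277614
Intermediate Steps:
O(n) = 0 (O(n) = 4*0 = 0)
u(v) = 0 (u(v) = (v + 8)*0 = (8 + v)*0 = 0)
(-20914 + u(-75))*(22020 + 39531) = (-20914 + 0)*(22020 + 39531) = -20914*61551 = -1287277614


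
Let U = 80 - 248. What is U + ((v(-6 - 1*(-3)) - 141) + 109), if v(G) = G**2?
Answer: -191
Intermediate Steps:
U = -168
U + ((v(-6 - 1*(-3)) - 141) + 109) = -168 + (((-6 - 1*(-3))**2 - 141) + 109) = -168 + (((-6 + 3)**2 - 141) + 109) = -168 + (((-3)**2 - 141) + 109) = -168 + ((9 - 141) + 109) = -168 + (-132 + 109) = -168 - 23 = -191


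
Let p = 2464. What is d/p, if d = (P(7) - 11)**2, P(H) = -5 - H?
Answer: 529/2464 ≈ 0.21469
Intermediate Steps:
d = 529 (d = ((-5 - 1*7) - 11)**2 = ((-5 - 7) - 11)**2 = (-12 - 11)**2 = (-23)**2 = 529)
d/p = 529/2464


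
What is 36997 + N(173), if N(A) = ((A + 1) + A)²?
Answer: 157406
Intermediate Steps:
N(A) = (1 + 2*A)² (N(A) = ((1 + A) + A)² = (1 + 2*A)²)
36997 + N(173) = 36997 + (1 + 2*173)² = 36997 + (1 + 346)² = 36997 + 347² = 36997 + 120409 = 157406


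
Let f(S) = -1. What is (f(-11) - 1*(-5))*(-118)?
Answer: -472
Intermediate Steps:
(f(-11) - 1*(-5))*(-118) = (-1 - 1*(-5))*(-118) = (-1 + 5)*(-118) = 4*(-118) = -472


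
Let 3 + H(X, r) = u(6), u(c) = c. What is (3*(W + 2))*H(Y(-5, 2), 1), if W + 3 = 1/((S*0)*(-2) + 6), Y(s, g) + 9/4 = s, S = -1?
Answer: -15/2 ≈ -7.5000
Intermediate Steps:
Y(s, g) = -9/4 + s
H(X, r) = 3 (H(X, r) = -3 + 6 = 3)
W = -17/6 (W = -3 + 1/(-1*0*(-2) + 6) = -3 + 1/(0*(-2) + 6) = -3 + 1/(0 + 6) = -3 + 1/6 = -17/6 ≈ -2.8333)
(3*(W + 2))*H(Y(-5, 2), 1) = (3*(-17/6 + 2))*3 = (3*(-5/6))*3 = -5/2*3 = -15/2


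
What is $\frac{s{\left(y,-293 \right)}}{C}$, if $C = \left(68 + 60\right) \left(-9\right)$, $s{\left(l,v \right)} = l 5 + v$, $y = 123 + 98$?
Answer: $- \frac{203}{288} \approx -0.70486$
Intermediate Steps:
$y = 221$
$s{\left(l,v \right)} = v + 5 l$ ($s{\left(l,v \right)} = 5 l + v = v + 5 l$)
$C = -1152$ ($C = 128 \left(-9\right) = -1152$)
$\frac{s{\left(y,-293 \right)}}{C} = \frac{-293 + 5 \cdot 221}{-1152} = \left(-293 + 1105\right) \left(- \frac{1}{1152}\right) = 812 \left(- \frac{1}{1152}\right) = - \frac{203}{288}$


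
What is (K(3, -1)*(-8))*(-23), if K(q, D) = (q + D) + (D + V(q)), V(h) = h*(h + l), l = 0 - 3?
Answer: 184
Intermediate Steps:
l = -3
V(h) = h*(-3 + h) (V(h) = h*(h - 3) = h*(-3 + h))
K(q, D) = q + 2*D + q*(-3 + q) (K(q, D) = (q + D) + (D + q*(-3 + q)) = (D + q) + (D + q*(-3 + q)) = q + 2*D + q*(-3 + q))
(K(3, -1)*(-8))*(-23) = ((3 + 2*(-1) + 3*(-3 + 3))*(-8))*(-23) = ((3 - 2 + 3*0)*(-8))*(-23) = ((3 - 2 + 0)*(-8))*(-23) = (1*(-8))*(-23) = -8*(-23) = 184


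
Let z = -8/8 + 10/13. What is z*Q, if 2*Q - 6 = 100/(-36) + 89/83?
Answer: -1604/3237 ≈ -0.49552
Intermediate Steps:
z = -3/13 (z = -8*1/8 + 10*(1/13) = -1 + 10/13 = -3/13 ≈ -0.23077)
Q = 1604/747 (Q = 3 + (100/(-36) + 89/83)/2 = 3 + (100*(-1/36) + 89*(1/83))/2 = 3 + (-25/9 + 89/83)/2 = 3 + (1/2)*(-1274/747) = 3 - 637/747 = 1604/747 ≈ 2.1473)
z*Q = -3/13*1604/747 = -1604/3237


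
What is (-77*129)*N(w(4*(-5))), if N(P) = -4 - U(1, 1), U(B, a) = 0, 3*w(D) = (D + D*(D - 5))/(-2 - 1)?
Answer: 39732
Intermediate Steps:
w(D) = -D/9 - D*(-5 + D)/9 (w(D) = ((D + D*(D - 5))/(-2 - 1))/3 = ((D + D*(-5 + D))/(-3))/3 = ((D + D*(-5 + D))*(-⅓))/3 = (-D/3 - D*(-5 + D)/3)/3 = -D/9 - D*(-5 + D)/9)
N(P) = -4 (N(P) = -4 - 1*0 = -4 + 0 = -4)
(-77*129)*N(w(4*(-5))) = -77*129*(-4) = -9933*(-4) = 39732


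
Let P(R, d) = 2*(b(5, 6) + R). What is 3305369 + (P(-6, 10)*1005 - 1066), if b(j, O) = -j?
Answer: 3282193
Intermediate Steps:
P(R, d) = -10 + 2*R (P(R, d) = 2*(-1*5 + R) = 2*(-5 + R) = -10 + 2*R)
3305369 + (P(-6, 10)*1005 - 1066) = 3305369 + ((-10 + 2*(-6))*1005 - 1066) = 3305369 + ((-10 - 12)*1005 - 1066) = 3305369 + (-22*1005 - 1066) = 3305369 + (-22110 - 1066) = 3305369 - 23176 = 3282193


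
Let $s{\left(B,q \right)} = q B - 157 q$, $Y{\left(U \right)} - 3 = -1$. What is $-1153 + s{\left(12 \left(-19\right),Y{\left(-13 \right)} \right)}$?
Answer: $-1923$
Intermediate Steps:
$Y{\left(U \right)} = 2$ ($Y{\left(U \right)} = 3 - 1 = 2$)
$s{\left(B,q \right)} = - 157 q + B q$ ($s{\left(B,q \right)} = B q - 157 q = - 157 q + B q$)
$-1153 + s{\left(12 \left(-19\right),Y{\left(-13 \right)} \right)} = -1153 + 2 \left(-157 + 12 \left(-19\right)\right) = -1153 + 2 \left(-157 - 228\right) = -1153 + 2 \left(-385\right) = -1153 - 770 = -1923$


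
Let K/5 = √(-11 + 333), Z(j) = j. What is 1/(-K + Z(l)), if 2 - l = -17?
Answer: -19/7689 - 5*√322/7689 ≈ -0.014140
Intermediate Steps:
l = 19 (l = 2 - 1*(-17) = 2 + 17 = 19)
K = 5*√322 (K = 5*√(-11 + 333) = 5*√322 ≈ 89.722)
1/(-K + Z(l)) = 1/(-5*√322 + 19) = 1/(19 - 5*√322)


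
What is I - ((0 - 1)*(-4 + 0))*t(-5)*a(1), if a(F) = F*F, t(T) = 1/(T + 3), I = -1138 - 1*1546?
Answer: -2682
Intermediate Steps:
I = -2684 (I = -1138 - 1546 = -2684)
t(T) = 1/(3 + T)
a(F) = F²
I - ((0 - 1)*(-4 + 0))*t(-5)*a(1) = -2684 - ((0 - 1)*(-4 + 0))/(3 - 5)*1² = -2684 - -1*(-4)/(-2) = -2684 - 4*(-½) = -2684 - (-2) = -2684 - 1*(-2) = -2684 + 2 = -2682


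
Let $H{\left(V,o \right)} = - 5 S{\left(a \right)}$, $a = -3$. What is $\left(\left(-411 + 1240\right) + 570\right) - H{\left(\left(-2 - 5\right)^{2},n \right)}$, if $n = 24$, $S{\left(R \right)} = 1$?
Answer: $1404$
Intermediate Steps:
$H{\left(V,o \right)} = -5$ ($H{\left(V,o \right)} = \left(-5\right) 1 = -5$)
$\left(\left(-411 + 1240\right) + 570\right) - H{\left(\left(-2 - 5\right)^{2},n \right)} = \left(\left(-411 + 1240\right) + 570\right) - -5 = \left(829 + 570\right) + 5 = 1399 + 5 = 1404$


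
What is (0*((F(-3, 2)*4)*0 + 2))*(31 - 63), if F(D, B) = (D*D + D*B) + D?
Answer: 0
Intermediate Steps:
F(D, B) = D + D² + B*D (F(D, B) = (D² + B*D) + D = D + D² + B*D)
(0*((F(-3, 2)*4)*0 + 2))*(31 - 63) = (0*((-3*(1 + 2 - 3)*4)*0 + 2))*(31 - 63) = (0*((-3*0*4)*0 + 2))*(-32) = (0*((0*4)*0 + 2))*(-32) = (0*(0*0 + 2))*(-32) = (0*(0 + 2))*(-32) = (0*2)*(-32) = 0*(-32) = 0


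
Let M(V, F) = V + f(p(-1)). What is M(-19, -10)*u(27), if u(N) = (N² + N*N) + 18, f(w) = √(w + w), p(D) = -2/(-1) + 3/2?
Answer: -28044 + 1476*√7 ≈ -24139.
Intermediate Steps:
p(D) = 7/2 (p(D) = -2*(-1) + 3*(½) = 2 + 3/2 = 7/2)
f(w) = √2*√w (f(w) = √(2*w) = √2*√w)
u(N) = 18 + 2*N² (u(N) = (N² + N²) + 18 = 2*N² + 18 = 18 + 2*N²)
M(V, F) = V + √7 (M(V, F) = V + √2*√(7/2) = V + √2*(√14/2) = V + √7)
M(-19, -10)*u(27) = (-19 + √7)*(18 + 2*27²) = (-19 + √7)*(18 + 2*729) = (-19 + √7)*(18 + 1458) = (-19 + √7)*1476 = -28044 + 1476*√7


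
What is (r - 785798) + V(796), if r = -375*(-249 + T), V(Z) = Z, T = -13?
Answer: -686752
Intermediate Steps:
r = 98250 (r = -375*(-249 - 13) = -375*(-262) = 98250)
(r - 785798) + V(796) = (98250 - 785798) + 796 = -687548 + 796 = -686752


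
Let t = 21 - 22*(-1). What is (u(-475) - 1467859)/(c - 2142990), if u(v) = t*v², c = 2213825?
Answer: 8234016/70835 ≈ 116.24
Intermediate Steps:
t = 43 (t = 21 + 22 = 43)
u(v) = 43*v²
(u(-475) - 1467859)/(c - 2142990) = (43*(-475)² - 1467859)/(2213825 - 2142990) = (43*225625 - 1467859)/70835 = (9701875 - 1467859)*(1/70835) = 8234016*(1/70835) = 8234016/70835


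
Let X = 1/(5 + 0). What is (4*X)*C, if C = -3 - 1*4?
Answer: -28/5 ≈ -5.6000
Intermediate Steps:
C = -7 (C = -3 - 4 = -7)
X = 1/5 ≈ 0.20000
(4*X)*C = (4*(1/5))*(-7) = (4/5)*(-7) = -28/5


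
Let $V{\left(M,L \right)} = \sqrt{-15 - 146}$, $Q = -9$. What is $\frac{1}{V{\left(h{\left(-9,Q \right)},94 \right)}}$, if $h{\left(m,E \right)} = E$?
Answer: $- \frac{i \sqrt{161}}{161} \approx - 0.078811 i$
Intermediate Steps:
$V{\left(M,L \right)} = i \sqrt{161}$ ($V{\left(M,L \right)} = \sqrt{-161} = i \sqrt{161}$)
$\frac{1}{V{\left(h{\left(-9,Q \right)},94 \right)}} = \frac{1}{i \sqrt{161}} = - \frac{i \sqrt{161}}{161}$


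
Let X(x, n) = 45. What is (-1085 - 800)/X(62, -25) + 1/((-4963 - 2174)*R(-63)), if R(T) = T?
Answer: -18834542/449631 ≈ -41.889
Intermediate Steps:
(-1085 - 800)/X(62, -25) + 1/((-4963 - 2174)*R(-63)) = (-1085 - 800)/45 + 1/(-4963 - 2174*(-63)) = -1885*1/45 - 1/63/(-7137) = -377/9 - 1/7137*(-1/63) = -377/9 + 1/449631 = -18834542/449631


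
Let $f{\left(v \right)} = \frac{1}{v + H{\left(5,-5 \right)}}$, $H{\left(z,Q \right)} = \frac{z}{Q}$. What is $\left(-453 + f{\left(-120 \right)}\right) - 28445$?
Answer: $- \frac{3496659}{121} \approx -28898.0$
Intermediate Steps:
$f{\left(v \right)} = \frac{1}{-1 + v}$ ($f{\left(v \right)} = \frac{1}{v + \frac{5}{-5}} = \frac{1}{v + 5 \left(- \frac{1}{5}\right)} = \frac{1}{v - 1} = \frac{1}{-1 + v}$)
$\left(-453 + f{\left(-120 \right)}\right) - 28445 = \left(-453 + \frac{1}{-1 - 120}\right) - 28445 = \left(-453 + \frac{1}{-121}\right) - 28445 = \left(-453 - \frac{1}{121}\right) - 28445 = - \frac{54814}{121} - 28445 = - \frac{3496659}{121}$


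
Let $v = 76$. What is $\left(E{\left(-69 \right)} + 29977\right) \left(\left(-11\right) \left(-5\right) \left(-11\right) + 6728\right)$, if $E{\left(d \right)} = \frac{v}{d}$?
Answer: $\frac{4221475817}{23} \approx 1.8354 \cdot 10^{8}$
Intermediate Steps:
$E{\left(d \right)} = \frac{76}{d}$
$\left(E{\left(-69 \right)} + 29977\right) \left(\left(-11\right) \left(-5\right) \left(-11\right) + 6728\right) = \left(\frac{76}{-69} + 29977\right) \left(\left(-11\right) \left(-5\right) \left(-11\right) + 6728\right) = \left(76 \left(- \frac{1}{69}\right) + 29977\right) \left(55 \left(-11\right) + 6728\right) = \left(- \frac{76}{69} + 29977\right) \left(-605 + 6728\right) = \frac{2068337}{69} \cdot 6123 = \frac{4221475817}{23}$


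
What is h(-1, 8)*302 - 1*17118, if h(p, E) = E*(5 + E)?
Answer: 14290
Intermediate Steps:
h(-1, 8)*302 - 1*17118 = (8*(5 + 8))*302 - 1*17118 = (8*13)*302 - 17118 = 104*302 - 17118 = 31408 - 17118 = 14290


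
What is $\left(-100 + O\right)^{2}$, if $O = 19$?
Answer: $6561$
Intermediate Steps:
$\left(-100 + O\right)^{2} = \left(-100 + 19\right)^{2} = \left(-81\right)^{2} = 6561$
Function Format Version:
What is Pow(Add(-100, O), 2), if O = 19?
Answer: 6561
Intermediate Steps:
Pow(Add(-100, O), 2) = Pow(Add(-100, 19), 2) = Pow(-81, 2) = 6561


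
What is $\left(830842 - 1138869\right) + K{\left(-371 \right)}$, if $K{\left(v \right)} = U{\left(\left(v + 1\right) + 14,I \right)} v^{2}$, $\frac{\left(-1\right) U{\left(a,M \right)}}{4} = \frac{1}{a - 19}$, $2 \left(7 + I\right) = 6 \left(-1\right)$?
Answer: $- \frac{114959561}{375} \approx -3.0656 \cdot 10^{5}$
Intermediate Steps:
$I = -10$ ($I = -7 + \frac{6 \left(-1\right)}{2} = -7 + \frac{1}{2} \left(-6\right) = -7 - 3 = -10$)
$U{\left(a,M \right)} = - \frac{4}{-19 + a}$ ($U{\left(a,M \right)} = - \frac{4}{a - 19} = - \frac{4}{-19 + a}$)
$K{\left(v \right)} = - \frac{4 v^{2}}{-4 + v}$ ($K{\left(v \right)} = - \frac{4}{-19 + \left(\left(v + 1\right) + 14\right)} v^{2} = - \frac{4}{-19 + \left(\left(1 + v\right) + 14\right)} v^{2} = - \frac{4}{-19 + \left(15 + v\right)} v^{2} = - \frac{4}{-4 + v} v^{2} = - \frac{4 v^{2}}{-4 + v}$)
$\left(830842 - 1138869\right) + K{\left(-371 \right)} = \left(830842 - 1138869\right) - \frac{4 \left(-371\right)^{2}}{-4 - 371} = -308027 - \frac{550564}{-375} = -308027 - 550564 \left(- \frac{1}{375}\right) = -308027 + \frac{550564}{375} = - \frac{114959561}{375}$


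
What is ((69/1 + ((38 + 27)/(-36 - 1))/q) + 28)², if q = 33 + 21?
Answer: 37535575081/3992004 ≈ 9402.7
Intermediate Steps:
q = 54
((69/1 + ((38 + 27)/(-36 - 1))/q) + 28)² = ((69/1 + ((38 + 27)/(-36 - 1))/54) + 28)² = ((69*1 + (65/(-37))*(1/54)) + 28)² = ((69 + (65*(-1/37))*(1/54)) + 28)² = ((69 - 65/37*1/54) + 28)² = ((69 - 65/1998) + 28)² = (137797/1998 + 28)² = (193741/1998)² = 37535575081/3992004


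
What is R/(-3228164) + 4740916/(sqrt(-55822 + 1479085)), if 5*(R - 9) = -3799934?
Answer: 3799889/16140820 + 4740916*sqrt(1423263)/1423263 ≈ 3974.2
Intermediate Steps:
R = -3799889/5 (R = 9 + (1/5)*(-3799934) = 9 - 3799934/5 = -3799889/5 ≈ -7.5998e+5)
R/(-3228164) + 4740916/(sqrt(-55822 + 1479085)) = -3799889/5/(-3228164) + 4740916/(sqrt(-55822 + 1479085)) = -3799889/5*(-1/3228164) + 4740916/(sqrt(1423263)) = 3799889/16140820 + 4740916*(sqrt(1423263)/1423263) = 3799889/16140820 + 4740916*sqrt(1423263)/1423263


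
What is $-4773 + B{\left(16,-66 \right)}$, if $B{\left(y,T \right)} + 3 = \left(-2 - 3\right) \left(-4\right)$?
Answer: $-4756$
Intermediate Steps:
$B{\left(y,T \right)} = 17$ ($B{\left(y,T \right)} = -3 + \left(-2 - 3\right) \left(-4\right) = -3 - -20 = -3 + 20 = 17$)
$-4773 + B{\left(16,-66 \right)} = -4773 + 17 = -4756$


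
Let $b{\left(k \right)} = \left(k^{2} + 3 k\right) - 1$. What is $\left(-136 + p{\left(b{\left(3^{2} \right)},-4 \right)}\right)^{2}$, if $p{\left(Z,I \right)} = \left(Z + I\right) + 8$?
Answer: $625$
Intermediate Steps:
$b{\left(k \right)} = -1 + k^{2} + 3 k$
$p{\left(Z,I \right)} = 8 + I + Z$ ($p{\left(Z,I \right)} = \left(I + Z\right) + 8 = 8 + I + Z$)
$\left(-136 + p{\left(b{\left(3^{2} \right)},-4 \right)}\right)^{2} = \left(-136 + \left(8 - 4 + \left(-1 + \left(3^{2}\right)^{2} + 3 \cdot 3^{2}\right)\right)\right)^{2} = \left(-136 + \left(8 - 4 + \left(-1 + 9^{2} + 3 \cdot 9\right)\right)\right)^{2} = \left(-136 + \left(8 - 4 + \left(-1 + 81 + 27\right)\right)\right)^{2} = \left(-136 + \left(8 - 4 + 107\right)\right)^{2} = \left(-136 + 111\right)^{2} = \left(-25\right)^{2} = 625$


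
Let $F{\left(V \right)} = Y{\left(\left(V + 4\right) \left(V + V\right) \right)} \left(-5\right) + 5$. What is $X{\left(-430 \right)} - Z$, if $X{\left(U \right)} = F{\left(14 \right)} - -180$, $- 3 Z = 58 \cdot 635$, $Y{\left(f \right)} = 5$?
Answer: $\frac{37310}{3} \approx 12437.0$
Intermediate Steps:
$Z = - \frac{36830}{3}$ ($Z = - \frac{58 \cdot 635}{3} = \left(- \frac{1}{3}\right) 36830 = - \frac{36830}{3} \approx -12277.0$)
$F{\left(V \right)} = -20$ ($F{\left(V \right)} = 5 \left(-5\right) + 5 = -25 + 5 = -20$)
$X{\left(U \right)} = 160$ ($X{\left(U \right)} = -20 - -180 = -20 + 180 = 160$)
$X{\left(-430 \right)} - Z = 160 - - \frac{36830}{3} = 160 + \frac{36830}{3} = \frac{37310}{3}$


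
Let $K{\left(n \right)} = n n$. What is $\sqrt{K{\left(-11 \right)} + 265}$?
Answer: $\sqrt{386} \approx 19.647$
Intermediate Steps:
$K{\left(n \right)} = n^{2}$
$\sqrt{K{\left(-11 \right)} + 265} = \sqrt{\left(-11\right)^{2} + 265} = \sqrt{121 + 265} = \sqrt{386}$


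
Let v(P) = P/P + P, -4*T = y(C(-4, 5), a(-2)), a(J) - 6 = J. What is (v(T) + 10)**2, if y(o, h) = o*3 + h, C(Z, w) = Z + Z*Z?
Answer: 1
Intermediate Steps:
C(Z, w) = Z + Z**2
a(J) = 6 + J
y(o, h) = h + 3*o (y(o, h) = 3*o + h = h + 3*o)
T = -10 (T = -((6 - 2) + 3*(-4*(1 - 4)))/4 = -(4 + 3*(-4*(-3)))/4 = -(4 + 3*12)/4 = -(4 + 36)/4 = -1/4*40 = -10)
v(P) = 1 + P
(v(T) + 10)**2 = ((1 - 10) + 10)**2 = (-9 + 10)**2 = 1**2 = 1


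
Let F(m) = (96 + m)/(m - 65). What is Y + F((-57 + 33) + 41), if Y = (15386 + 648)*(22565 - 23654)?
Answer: -838129361/48 ≈ -1.7461e+7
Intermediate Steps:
F(m) = (96 + m)/(-65 + m)
Y = -17461026 (Y = 16034*(-1089) = -17461026)
Y + F((-57 + 33) + 41) = -17461026 + (96 + ((-57 + 33) + 41))/(-65 + ((-57 + 33) + 41)) = -17461026 + (96 + (-24 + 41))/(-65 + (-24 + 41)) = -17461026 + (96 + 17)/(-65 + 17) = -17461026 + 113/(-48) = -17461026 - 1/48*113 = -17461026 - 113/48 = -838129361/48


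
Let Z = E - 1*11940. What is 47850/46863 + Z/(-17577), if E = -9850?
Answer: 206911580/91523439 ≈ 2.2607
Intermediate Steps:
Z = -21790 (Z = -9850 - 1*11940 = -9850 - 11940 = -21790)
47850/46863 + Z/(-17577) = 47850/46863 - 21790/(-17577) = 47850*(1/46863) - 21790*(-1/17577) = 15950/15621 + 21790/17577 = 206911580/91523439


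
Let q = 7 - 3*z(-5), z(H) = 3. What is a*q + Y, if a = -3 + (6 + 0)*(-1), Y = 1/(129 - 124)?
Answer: 91/5 ≈ 18.200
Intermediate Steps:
Y = ⅕ (Y = 1/5 = ⅕ ≈ 0.20000)
a = -9 (a = -3 + 6*(-1) = -3 - 6 = -9)
q = -2 (q = 7 - 3*3 = 7 - 9 = -2)
a*q + Y = -9*(-2) + ⅕ = 18 + ⅕ = 91/5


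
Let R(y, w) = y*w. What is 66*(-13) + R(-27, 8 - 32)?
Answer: -210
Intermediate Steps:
R(y, w) = w*y
66*(-13) + R(-27, 8 - 32) = 66*(-13) + (8 - 32)*(-27) = -858 - 24*(-27) = -858 + 648 = -210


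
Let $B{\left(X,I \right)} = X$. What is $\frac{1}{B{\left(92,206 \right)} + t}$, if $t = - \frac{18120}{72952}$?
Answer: $\frac{9119}{836683} \approx 0.010899$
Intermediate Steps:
$t = - \frac{2265}{9119}$ ($t = \left(-18120\right) \frac{1}{72952} = - \frac{2265}{9119} \approx -0.24838$)
$\frac{1}{B{\left(92,206 \right)} + t} = \frac{1}{92 - \frac{2265}{9119}} = \frac{1}{\frac{836683}{9119}} = \frac{9119}{836683}$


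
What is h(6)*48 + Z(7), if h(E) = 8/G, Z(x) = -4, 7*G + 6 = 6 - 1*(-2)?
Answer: 1340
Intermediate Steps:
G = 2/7 (G = -6/7 + (6 - 1*(-2))/7 = -6/7 + (6 + 2)/7 = -6/7 + (1/7)*8 = -6/7 + 8/7 = 2/7 ≈ 0.28571)
h(E) = 28 (h(E) = 8/(2/7) = 8*(7/2) = 28)
h(6)*48 + Z(7) = 28*48 - 4 = 1344 - 4 = 1340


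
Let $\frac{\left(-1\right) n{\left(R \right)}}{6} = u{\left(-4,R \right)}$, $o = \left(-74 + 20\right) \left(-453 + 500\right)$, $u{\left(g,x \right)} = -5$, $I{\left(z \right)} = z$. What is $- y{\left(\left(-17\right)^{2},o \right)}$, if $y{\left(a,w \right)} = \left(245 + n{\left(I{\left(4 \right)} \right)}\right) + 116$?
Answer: $-391$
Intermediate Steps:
$o = -2538$ ($o = \left(-54\right) 47 = -2538$)
$n{\left(R \right)} = 30$ ($n{\left(R \right)} = \left(-6\right) \left(-5\right) = 30$)
$y{\left(a,w \right)} = 391$ ($y{\left(a,w \right)} = \left(245 + 30\right) + 116 = 275 + 116 = 391$)
$- y{\left(\left(-17\right)^{2},o \right)} = \left(-1\right) 391 = -391$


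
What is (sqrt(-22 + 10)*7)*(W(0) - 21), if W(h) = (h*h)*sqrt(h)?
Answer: -294*I*sqrt(3) ≈ -509.22*I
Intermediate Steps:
W(h) = h**(5/2) (W(h) = h**2*sqrt(h) = h**(5/2))
(sqrt(-22 + 10)*7)*(W(0) - 21) = (sqrt(-22 + 10)*7)*(0**(5/2) - 21) = (sqrt(-12)*7)*(0 - 21) = ((2*I*sqrt(3))*7)*(-21) = (14*I*sqrt(3))*(-21) = -294*I*sqrt(3)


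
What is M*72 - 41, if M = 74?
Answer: 5287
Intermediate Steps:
M*72 - 41 = 74*72 - 41 = 5328 - 41 = 5287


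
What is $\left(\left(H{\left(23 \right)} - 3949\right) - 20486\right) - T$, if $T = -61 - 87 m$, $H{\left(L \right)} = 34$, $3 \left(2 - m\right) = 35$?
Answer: $-25181$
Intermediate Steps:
$m = - \frac{29}{3}$ ($m = 2 - \frac{35}{3} = - \frac{29}{3} \approx -9.6667$)
$T = 780$ ($T = -61 - -841 = -61 + 841 = 780$)
$\left(\left(H{\left(23 \right)} - 3949\right) - 20486\right) - T = \left(\left(34 - 3949\right) - 20486\right) - 780 = \left(-3915 - 20486\right) - 780 = -24401 - 780 = -25181$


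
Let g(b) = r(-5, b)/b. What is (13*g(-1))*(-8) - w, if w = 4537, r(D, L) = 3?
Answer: -4225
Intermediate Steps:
g(b) = 3/b
(13*g(-1))*(-8) - w = (13*(3/(-1)))*(-8) - 1*4537 = (13*(3*(-1)))*(-8) - 4537 = (13*(-3))*(-8) - 4537 = -39*(-8) - 4537 = 312 - 4537 = -4225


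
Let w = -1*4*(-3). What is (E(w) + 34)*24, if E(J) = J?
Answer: 1104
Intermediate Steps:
w = 12 (w = -4*(-3) = 12)
(E(w) + 34)*24 = (12 + 34)*24 = 46*24 = 1104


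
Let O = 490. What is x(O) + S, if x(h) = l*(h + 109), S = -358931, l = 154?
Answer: -266685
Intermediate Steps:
x(h) = 16786 + 154*h (x(h) = 154*(h + 109) = 154*(109 + h) = 16786 + 154*h)
x(O) + S = (16786 + 154*490) - 358931 = (16786 + 75460) - 358931 = 92246 - 358931 = -266685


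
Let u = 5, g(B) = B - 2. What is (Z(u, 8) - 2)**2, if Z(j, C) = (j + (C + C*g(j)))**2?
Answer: 1868689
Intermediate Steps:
g(B) = -2 + B
Z(j, C) = (C + j + C*(-2 + j))**2 (Z(j, C) = (j + (C + C*(-2 + j)))**2 = (C + j + C*(-2 + j))**2)
(Z(u, 8) - 2)**2 = ((5 - 1*8 + 8*5)**2 - 2)**2 = ((5 - 8 + 40)**2 - 2)**2 = (37**2 - 2)**2 = (1369 - 2)**2 = 1367**2 = 1868689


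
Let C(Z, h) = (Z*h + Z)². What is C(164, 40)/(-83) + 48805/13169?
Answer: -595395094929/1093027 ≈ -5.4472e+5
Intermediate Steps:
C(Z, h) = (Z + Z*h)²
C(164, 40)/(-83) + 48805/13169 = (164²*(1 + 40)²)/(-83) + 48805/13169 = (26896*41²)*(-1/83) + 48805*(1/13169) = (26896*1681)*(-1/83) + 48805/13169 = 45212176*(-1/83) + 48805/13169 = -45212176/83 + 48805/13169 = -595395094929/1093027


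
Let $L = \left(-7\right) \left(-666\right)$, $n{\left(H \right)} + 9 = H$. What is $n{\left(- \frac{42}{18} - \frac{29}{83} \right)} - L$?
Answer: $- \frac{1163747}{249} \approx -4673.7$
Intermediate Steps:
$n{\left(H \right)} = -9 + H$
$L = 4662$
$n{\left(- \frac{42}{18} - \frac{29}{83} \right)} - L = \left(-9 - \left(\frac{7}{3} + \frac{29}{83}\right)\right) - 4662 = \left(-9 - \frac{668}{249}\right) - 4662 = - \frac{2909}{249} - 4662 = - \frac{1163747}{249}$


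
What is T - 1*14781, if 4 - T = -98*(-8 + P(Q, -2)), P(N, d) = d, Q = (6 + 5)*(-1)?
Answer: -15757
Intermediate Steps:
Q = -11 (Q = 11*(-1) = -11)
T = -976 (T = 4 - (-98)*(-8 - 2) = 4 - (-98)*(-10) = 4 - 1*980 = 4 - 980 = -976)
T - 1*14781 = -976 - 1*14781 = -976 - 14781 = -15757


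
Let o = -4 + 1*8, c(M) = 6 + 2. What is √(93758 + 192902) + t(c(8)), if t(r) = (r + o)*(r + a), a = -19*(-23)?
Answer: 5340 + 2*√71665 ≈ 5875.4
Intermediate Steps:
a = 437
c(M) = 8
o = 4 (o = -4 + 8 = 4)
t(r) = (4 + r)*(437 + r) (t(r) = (r + 4)*(r + 437) = (4 + r)*(437 + r))
√(93758 + 192902) + t(c(8)) = √(93758 + 192902) + (1748 + 8² + 441*8) = √286660 + (1748 + 64 + 3528) = 2*√71665 + 5340 = 5340 + 2*√71665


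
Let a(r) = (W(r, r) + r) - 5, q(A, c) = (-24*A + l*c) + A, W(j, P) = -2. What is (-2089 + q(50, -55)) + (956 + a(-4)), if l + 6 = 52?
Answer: -4824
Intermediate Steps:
l = 46 (l = -6 + 52 = 46)
q(A, c) = -23*A + 46*c (q(A, c) = (-24*A + 46*c) + A = -23*A + 46*c)
a(r) = -7 + r (a(r) = (-2 + r) - 5 = -7 + r)
(-2089 + q(50, -55)) + (956 + a(-4)) = (-2089 + (-23*50 + 46*(-55))) + (956 + (-7 - 4)) = (-2089 + (-1150 - 2530)) + (956 - 11) = (-2089 - 3680) + 945 = -5769 + 945 = -4824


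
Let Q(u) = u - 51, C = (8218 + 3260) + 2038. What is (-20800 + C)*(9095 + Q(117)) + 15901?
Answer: -66712823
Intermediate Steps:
C = 13516 (C = 11478 + 2038 = 13516)
Q(u) = -51 + u
(-20800 + C)*(9095 + Q(117)) + 15901 = (-20800 + 13516)*(9095 + (-51 + 117)) + 15901 = -7284*(9095 + 66) + 15901 = -7284*9161 + 15901 = -66728724 + 15901 = -66712823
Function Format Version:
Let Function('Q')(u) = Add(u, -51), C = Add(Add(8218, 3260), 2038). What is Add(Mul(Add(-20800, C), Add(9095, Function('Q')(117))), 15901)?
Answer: -66712823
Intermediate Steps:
C = 13516 (C = Add(11478, 2038) = 13516)
Function('Q')(u) = Add(-51, u)
Add(Mul(Add(-20800, C), Add(9095, Function('Q')(117))), 15901) = Add(Mul(Add(-20800, 13516), Add(9095, Add(-51, 117))), 15901) = Add(Mul(-7284, Add(9095, 66)), 15901) = Add(Mul(-7284, 9161), 15901) = Add(-66728724, 15901) = -66712823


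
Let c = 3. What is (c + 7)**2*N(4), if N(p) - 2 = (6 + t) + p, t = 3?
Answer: 1500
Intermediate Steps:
N(p) = 11 + p (N(p) = 2 + ((6 + 3) + p) = 2 + (9 + p) = 11 + p)
(c + 7)**2*N(4) = (3 + 7)**2*(11 + 4) = 10**2*15 = 100*15 = 1500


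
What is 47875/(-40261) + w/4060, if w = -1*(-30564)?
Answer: 259041176/40864915 ≈ 6.3390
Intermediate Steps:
w = 30564
47875/(-40261) + w/4060 = 47875/(-40261) + 30564/4060 = 47875*(-1/40261) + 30564*(1/4060) = -47875/40261 + 7641/1015 = 259041176/40864915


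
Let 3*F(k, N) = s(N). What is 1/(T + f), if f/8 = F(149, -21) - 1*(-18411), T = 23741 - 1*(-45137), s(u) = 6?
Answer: 1/216182 ≈ 4.6257e-6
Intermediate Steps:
F(k, N) = 2 (F(k, N) = (⅓)*6 = 2)
T = 68878 (T = 23741 + 45137 = 68878)
f = 147304 (f = 8*(2 - 1*(-18411)) = 8*(2 + 18411) = 8*18413 = 147304)
1/(T + f) = 1/(68878 + 147304) = 1/216182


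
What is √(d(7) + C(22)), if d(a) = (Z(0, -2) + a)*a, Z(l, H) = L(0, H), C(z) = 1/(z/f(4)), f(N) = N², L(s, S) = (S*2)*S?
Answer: √12793/11 ≈ 10.282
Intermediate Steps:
L(s, S) = 2*S² (L(s, S) = (2*S)*S = 2*S²)
C(z) = 16/z (C(z) = 1/(z/(4²)) = 1/(z/16) = 16/z)
Z(l, H) = 2*H²
d(a) = a*(8 + a) (d(a) = (2*(-2)² + a)*a = (2*4 + a)*a = (8 + a)*a = a*(8 + a))
√(d(7) + C(22)) = √(7*(8 + 7) + 16/22) = √(7*15 + 16*(1/22)) = √(105 + 8/11) = √(1163/11) = √12793/11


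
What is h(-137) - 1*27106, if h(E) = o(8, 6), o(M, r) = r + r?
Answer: -27094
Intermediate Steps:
o(M, r) = 2*r
h(E) = 12 (h(E) = 2*6 = 12)
h(-137) - 1*27106 = 12 - 1*27106 = 12 - 27106 = -27094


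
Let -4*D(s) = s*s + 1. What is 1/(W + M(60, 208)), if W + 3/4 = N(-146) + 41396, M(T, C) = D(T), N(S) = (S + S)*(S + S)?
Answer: 1/125759 ≈ 7.9517e-6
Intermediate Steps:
N(S) = 4*S² (N(S) = (2*S)*(2*S) = 4*S²)
D(s) = -¼ - s²/4 (D(s) = -(s*s + 1)/4 = -(s² + 1)/4 = -(1 + s²)/4 = -¼ - s²/4)
M(T, C) = -¼ - T²/4
W = 506637/4 (W = -¾ + (4*(-146)² + 41396) = -¾ + (4*21316 + 41396) = -¾ + (85264 + 41396) = -¾ + 126660 = 506637/4 ≈ 1.2666e+5)
1/(W + M(60, 208)) = 1/(506637/4 + (-¼ - ¼*60²)) = 1/(506637/4 + (-¼ - ¼*3600)) = 1/(506637/4 + (-¼ - 900)) = 1/(506637/4 - 3601/4) = 1/125759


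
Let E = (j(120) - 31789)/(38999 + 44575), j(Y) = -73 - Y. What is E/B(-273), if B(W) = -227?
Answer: 15991/9485649 ≈ 0.0016858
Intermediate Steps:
E = -15991/41787 (E = ((-73 - 1*120) - 31789)/(38999 + 44575) = ((-73 - 120) - 31789)/83574 = (-193 - 31789)*(1/83574) = -31982*1/83574 = -15991/41787 ≈ -0.38268)
E/B(-273) = -15991/41787/(-227) = -15991/41787*(-1/227) = 15991/9485649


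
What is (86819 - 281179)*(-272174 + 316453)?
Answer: -8606066440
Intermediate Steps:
(86819 - 281179)*(-272174 + 316453) = -194360*44279 = -8606066440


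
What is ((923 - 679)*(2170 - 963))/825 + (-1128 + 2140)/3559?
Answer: 1048988872/2936175 ≈ 357.26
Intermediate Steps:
((923 - 679)*(2170 - 963))/825 + (-1128 + 2140)/3559 = (244*1207)*(1/825) + 1012*(1/3559) = 294508*(1/825) + 1012/3559 = 294508/825 + 1012/3559 = 1048988872/2936175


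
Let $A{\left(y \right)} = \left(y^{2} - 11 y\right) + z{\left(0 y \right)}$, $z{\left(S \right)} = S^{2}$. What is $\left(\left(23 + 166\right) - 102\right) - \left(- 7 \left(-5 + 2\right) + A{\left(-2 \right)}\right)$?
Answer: $40$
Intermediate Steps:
$A{\left(y \right)} = y^{2} - 11 y$ ($A{\left(y \right)} = \left(y^{2} - 11 y\right) + \left(0 y\right)^{2} = \left(y^{2} - 11 y\right) + 0^{2} = \left(y^{2} - 11 y\right) + 0 = y^{2} - 11 y$)
$\left(\left(23 + 166\right) - 102\right) - \left(- 7 \left(-5 + 2\right) + A{\left(-2 \right)}\right) = \left(\left(23 + 166\right) - 102\right) - \left(- 7 \left(-5 + 2\right) - 2 \left(-11 - 2\right)\right) = \left(189 - 102\right) + \left(7 \left(-3\right) - \left(-2\right) \left(-13\right)\right) = 87 - 47 = 40$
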